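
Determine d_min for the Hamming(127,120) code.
d_min = 3 (every single-error-correcting Hamming code has d_min = 3).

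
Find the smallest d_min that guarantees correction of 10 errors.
Correcting t errors requires d_min ≥ 2t + 1 = 2·10 + 1 = 21.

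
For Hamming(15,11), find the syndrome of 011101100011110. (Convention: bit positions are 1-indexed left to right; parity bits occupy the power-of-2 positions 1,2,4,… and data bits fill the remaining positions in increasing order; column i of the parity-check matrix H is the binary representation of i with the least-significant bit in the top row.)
Syndrome s = H · r^T (mod 2), r = 011101100011110:
  s[0] = (101010101010101)·(011101100011110) mod 2 = 0+0+1+0+0+0+1+0+0+0+1+0+1+0+0 mod 2 = 0
  s[1] = (011001100110011)·(011101100011110) mod 2 = 0+1+1+0+0+1+1+0+0+0+1+0+0+1+0 mod 2 = 0
  s[2] = (000111100001111)·(011101100011110) mod 2 = 0+0+0+1+0+1+1+0+0+0+0+1+1+1+0 mod 2 = 0
  s[3] = (000000011111111)·(011101100011110) mod 2 = 0+0+0+0+0+0+0+0+0+0+1+1+1+1+0 mod 2 = 0
Syndrome = 0000
s = 0: no error detected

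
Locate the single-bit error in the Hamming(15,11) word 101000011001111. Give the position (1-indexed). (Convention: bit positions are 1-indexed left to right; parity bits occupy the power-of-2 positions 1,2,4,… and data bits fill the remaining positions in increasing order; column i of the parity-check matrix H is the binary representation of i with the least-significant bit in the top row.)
Syndrome s = H · r^T (mod 2), r = 101000011001111:
  s[0] = (101010101010101)·(101000011001111) mod 2 = 1+0+1+0+0+0+0+0+1+0+0+0+1+0+1 mod 2 = 1
  s[1] = (011001100110011)·(101000011001111) mod 2 = 0+0+1+0+0+0+0+0+0+0+0+0+0+1+1 mod 2 = 1
  s[2] = (000111100001111)·(101000011001111) mod 2 = 0+0+0+0+0+0+0+0+0+0+0+1+1+1+1 mod 2 = 0
  s[3] = (000000011111111)·(101000011001111) mod 2 = 0+0+0+0+0+0+0+1+1+0+0+1+1+1+1 mod 2 = 0
Syndrome = 1100
Column i of H is the binary representation of i, so the syndrome is the binary index of the flipped bit.
Read s = 1100 with s[0] as LSB: 1·2^0 + 1·2^1 + 0·2^2 + 0·2^3 = 3.
Error is at bit position 3.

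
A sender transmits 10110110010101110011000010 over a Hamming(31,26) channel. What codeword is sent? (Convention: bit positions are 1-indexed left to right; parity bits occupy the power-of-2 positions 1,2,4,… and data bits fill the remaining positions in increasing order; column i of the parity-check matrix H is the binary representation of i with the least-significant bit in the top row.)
Codeword c = d · G (mod 2), d = 10110110010101110011000010:
  c[0] = d·G[:,0] = (10110110010101110011000010)·(11011010101101010101010101) mod 2 = 1+0+0+1+0+0+1+0+0+0+0+1+0+1+0+1+0+0+0+1+0+0+0+0+0+0 mod 2 = 1
  c[1] = d·G[:,1] = (10110110010101110011000010)·(10110110011011001100110011) mod 2 = 1+0+1+1+0+1+1+0+0+1+0+0+0+1+0+0+0+0+0+0+0+0+0+0+1+0 mod 2 = 0
  c[2] = d·G[:,2] = (10110110010101110011000010)·(10000000000000000000000000) mod 2 = 1+0+0+0+0+0+0+0+0+0+0+0+0+0+0+0+0+0+0+0+0+0+0+0+0+0 mod 2 = 1
  c[3] = d·G[:,3] = (10110110010101110011000010)·(01110001111000111100001111) mod 2 = 0+0+1+1+0+0+0+0+0+1+0+0+0+0+1+1+0+0+0+0+0+0+0+0+1+0 mod 2 = 0
  c[4] = d·G[:,4] = (10110110010101110011000010)·(01000000000000000000000000) mod 2 = 0+0+0+0+0+0+0+0+0+0+0+0+0+0+0+0+0+0+0+0+0+0+0+0+0+0 mod 2 = 0
  c[5] = d·G[:,5] = (10110110010101110011000010)·(00100000000000000000000000) mod 2 = 0+0+1+0+0+0+0+0+0+0+0+0+0+0+0+0+0+0+0+0+0+0+0+0+0+0 mod 2 = 1
  c[6] = d·G[:,6] = (10110110010101110011000010)·(00010000000000000000000000) mod 2 = 0+0+0+1+0+0+0+0+0+0+0+0+0+0+0+0+0+0+0+0+0+0+0+0+0+0 mod 2 = 1
  c[7] = d·G[:,7] = (10110110010101110011000010)·(00001111111000000011111111) mod 2 = 0+0+0+0+0+1+1+0+0+1+0+0+0+0+0+0+0+0+1+1+0+0+0+0+1+0 mod 2 = 0
  c[8] = d·G[:,8] = (10110110010101110011000010)·(00001000000000000000000000) mod 2 = 0+0+0+0+0+0+0+0+0+0+0+0+0+0+0+0+0+0+0+0+0+0+0+0+0+0 mod 2 = 0
  c[9] = d·G[:,9] = (10110110010101110011000010)·(00000100000000000000000000) mod 2 = 0+0+0+0+0+1+0+0+0+0+0+0+0+0+0+0+0+0+0+0+0+0+0+0+0+0 mod 2 = 1
  c[10] = d·G[:,10] = (10110110010101110011000010)·(00000010000000000000000000) mod 2 = 0+0+0+0+0+0+1+0+0+0+0+0+0+0+0+0+0+0+0+0+0+0+0+0+0+0 mod 2 = 1
  c[11] = d·G[:,11] = (10110110010101110011000010)·(00000001000000000000000000) mod 2 = 0+0+0+0+0+0+0+0+0+0+0+0+0+0+0+0+0+0+0+0+0+0+0+0+0+0 mod 2 = 0
  c[12] = d·G[:,12] = (10110110010101110011000010)·(00000000100000000000000000) mod 2 = 0+0+0+0+0+0+0+0+0+0+0+0+0+0+0+0+0+0+0+0+0+0+0+0+0+0 mod 2 = 0
  c[13] = d·G[:,13] = (10110110010101110011000010)·(00000000010000000000000000) mod 2 = 0+0+0+0+0+0+0+0+0+1+0+0+0+0+0+0+0+0+0+0+0+0+0+0+0+0 mod 2 = 1
  c[14] = d·G[:,14] = (10110110010101110011000010)·(00000000001000000000000000) mod 2 = 0+0+0+0+0+0+0+0+0+0+0+0+0+0+0+0+0+0+0+0+0+0+0+0+0+0 mod 2 = 0
  c[15] = d·G[:,15] = (10110110010101110011000010)·(00000000000111111111111111) mod 2 = 0+0+0+0+0+0+0+0+0+0+0+1+0+1+1+1+0+0+1+1+0+0+0+0+1+0 mod 2 = 1
  c[16] = d·G[:,16] = (10110110010101110011000010)·(00000000000100000000000000) mod 2 = 0+0+0+0+0+0+0+0+0+0+0+1+0+0+0+0+0+0+0+0+0+0+0+0+0+0 mod 2 = 1
  c[17] = d·G[:,17] = (10110110010101110011000010)·(00000000000010000000000000) mod 2 = 0+0+0+0+0+0+0+0+0+0+0+0+0+0+0+0+0+0+0+0+0+0+0+0+0+0 mod 2 = 0
  c[18] = d·G[:,18] = (10110110010101110011000010)·(00000000000001000000000000) mod 2 = 0+0+0+0+0+0+0+0+0+0+0+0+0+1+0+0+0+0+0+0+0+0+0+0+0+0 mod 2 = 1
  c[19] = d·G[:,19] = (10110110010101110011000010)·(00000000000000100000000000) mod 2 = 0+0+0+0+0+0+0+0+0+0+0+0+0+0+1+0+0+0+0+0+0+0+0+0+0+0 mod 2 = 1
  c[20] = d·G[:,20] = (10110110010101110011000010)·(00000000000000010000000000) mod 2 = 0+0+0+0+0+0+0+0+0+0+0+0+0+0+0+1+0+0+0+0+0+0+0+0+0+0 mod 2 = 1
  c[21] = d·G[:,21] = (10110110010101110011000010)·(00000000000000001000000000) mod 2 = 0+0+0+0+0+0+0+0+0+0+0+0+0+0+0+0+0+0+0+0+0+0+0+0+0+0 mod 2 = 0
  c[22] = d·G[:,22] = (10110110010101110011000010)·(00000000000000000100000000) mod 2 = 0+0+0+0+0+0+0+0+0+0+0+0+0+0+0+0+0+0+0+0+0+0+0+0+0+0 mod 2 = 0
  c[23] = d·G[:,23] = (10110110010101110011000010)·(00000000000000000010000000) mod 2 = 0+0+0+0+0+0+0+0+0+0+0+0+0+0+0+0+0+0+1+0+0+0+0+0+0+0 mod 2 = 1
  c[24] = d·G[:,24] = (10110110010101110011000010)·(00000000000000000001000000) mod 2 = 0+0+0+0+0+0+0+0+0+0+0+0+0+0+0+0+0+0+0+1+0+0+0+0+0+0 mod 2 = 1
  c[25] = d·G[:,25] = (10110110010101110011000010)·(00000000000000000000100000) mod 2 = 0+0+0+0+0+0+0+0+0+0+0+0+0+0+0+0+0+0+0+0+0+0+0+0+0+0 mod 2 = 0
  c[26] = d·G[:,26] = (10110110010101110011000010)·(00000000000000000000010000) mod 2 = 0+0+0+0+0+0+0+0+0+0+0+0+0+0+0+0+0+0+0+0+0+0+0+0+0+0 mod 2 = 0
  c[27] = d·G[:,27] = (10110110010101110011000010)·(00000000000000000000001000) mod 2 = 0+0+0+0+0+0+0+0+0+0+0+0+0+0+0+0+0+0+0+0+0+0+0+0+0+0 mod 2 = 0
  c[28] = d·G[:,28] = (10110110010101110011000010)·(00000000000000000000000100) mod 2 = 0+0+0+0+0+0+0+0+0+0+0+0+0+0+0+0+0+0+0+0+0+0+0+0+0+0 mod 2 = 0
  c[29] = d·G[:,29] = (10110110010101110011000010)·(00000000000000000000000010) mod 2 = 0+0+0+0+0+0+0+0+0+0+0+0+0+0+0+0+0+0+0+0+0+0+0+0+1+0 mod 2 = 1
  c[30] = d·G[:,30] = (10110110010101110011000010)·(00000000000000000000000001) mod 2 = 0+0+0+0+0+0+0+0+0+0+0+0+0+0+0+0+0+0+0+0+0+0+0+0+0+0 mod 2 = 0
Codeword = 1010011001100101101110011000010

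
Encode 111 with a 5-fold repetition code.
Repeat each bit 5× and concatenate:
1→11111  1→11111  1→11111
Codeword = 111111111111111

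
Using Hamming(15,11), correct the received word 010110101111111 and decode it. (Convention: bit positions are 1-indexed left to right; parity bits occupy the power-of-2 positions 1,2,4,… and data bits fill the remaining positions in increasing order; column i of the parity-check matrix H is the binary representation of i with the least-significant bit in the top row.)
Syndrome s = H · r^T (mod 2), r = 010110101111111:
  s[0] = (101010101010101)·(010110101111111) mod 2 = 0+0+0+0+1+0+1+0+1+0+1+0+1+0+1 mod 2 = 0
  s[1] = (011001100110011)·(010110101111111) mod 2 = 0+1+0+0+0+0+1+0+0+1+1+0+0+1+1 mod 2 = 0
  s[2] = (000111100001111)·(010110101111111) mod 2 = 0+0+0+1+1+0+1+0+0+0+0+1+1+1+1 mod 2 = 1
  s[3] = (000000011111111)·(010110101111111) mod 2 = 0+0+0+0+0+0+0+0+1+1+1+1+1+1+1 mod 2 = 1
Syndrome = 0011
Column 12 of H equals this syndrome → error at bit 12 (1-indexed).
Flip bit 12: 010110101111111 → 010110101110111
Extract data bits at positions {3,5,6,7,9,10,11,12,13,14,15}: 01011110111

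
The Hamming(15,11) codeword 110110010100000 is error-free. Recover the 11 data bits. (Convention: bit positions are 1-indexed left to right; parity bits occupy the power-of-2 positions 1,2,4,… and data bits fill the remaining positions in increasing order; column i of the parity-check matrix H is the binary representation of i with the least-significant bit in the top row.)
Parity bits occupy power-of-2 positions; data bits are at positions {3,5,6,7,9,10,11,12,13,14,15} (1-indexed).
Extract: c[3]=0 c[5]=1 c[6]=0 c[7]=0 c[9]=0 c[10]=1 c[11]=0 c[12]=0 c[13]=0 c[14]=0 c[15]=0
Data = 01000100000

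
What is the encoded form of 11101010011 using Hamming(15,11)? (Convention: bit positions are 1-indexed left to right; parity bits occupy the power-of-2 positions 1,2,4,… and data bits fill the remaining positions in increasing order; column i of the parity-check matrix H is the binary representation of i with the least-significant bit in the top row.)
Codeword c = d · G (mod 2), d = 11101010011:
  c[0] = d·G[:,0] = (11101010011)·(11011010101) mod 2 = 1+1+0+0+1+0+1+0+0+0+1 mod 2 = 1
  c[1] = d·G[:,1] = (11101010011)·(10110110011) mod 2 = 1+0+1+0+0+0+1+0+0+1+1 mod 2 = 1
  c[2] = d·G[:,2] = (11101010011)·(10000000000) mod 2 = 1+0+0+0+0+0+0+0+0+0+0 mod 2 = 1
  c[3] = d·G[:,3] = (11101010011)·(01110001111) mod 2 = 0+1+1+0+0+0+0+0+0+1+1 mod 2 = 0
  c[4] = d·G[:,4] = (11101010011)·(01000000000) mod 2 = 0+1+0+0+0+0+0+0+0+0+0 mod 2 = 1
  c[5] = d·G[:,5] = (11101010011)·(00100000000) mod 2 = 0+0+1+0+0+0+0+0+0+0+0 mod 2 = 1
  c[6] = d·G[:,6] = (11101010011)·(00010000000) mod 2 = 0+0+0+0+0+0+0+0+0+0+0 mod 2 = 0
  c[7] = d·G[:,7] = (11101010011)·(00001111111) mod 2 = 0+0+0+0+1+0+1+0+0+1+1 mod 2 = 0
  c[8] = d·G[:,8] = (11101010011)·(00001000000) mod 2 = 0+0+0+0+1+0+0+0+0+0+0 mod 2 = 1
  c[9] = d·G[:,9] = (11101010011)·(00000100000) mod 2 = 0+0+0+0+0+0+0+0+0+0+0 mod 2 = 0
  c[10] = d·G[:,10] = (11101010011)·(00000010000) mod 2 = 0+0+0+0+0+0+1+0+0+0+0 mod 2 = 1
  c[11] = d·G[:,11] = (11101010011)·(00000001000) mod 2 = 0+0+0+0+0+0+0+0+0+0+0 mod 2 = 0
  c[12] = d·G[:,12] = (11101010011)·(00000000100) mod 2 = 0+0+0+0+0+0+0+0+0+0+0 mod 2 = 0
  c[13] = d·G[:,13] = (11101010011)·(00000000010) mod 2 = 0+0+0+0+0+0+0+0+0+1+0 mod 2 = 1
  c[14] = d·G[:,14] = (11101010011)·(00000000001) mod 2 = 0+0+0+0+0+0+0+0+0+0+1 mod 2 = 1
Codeword = 111011001010011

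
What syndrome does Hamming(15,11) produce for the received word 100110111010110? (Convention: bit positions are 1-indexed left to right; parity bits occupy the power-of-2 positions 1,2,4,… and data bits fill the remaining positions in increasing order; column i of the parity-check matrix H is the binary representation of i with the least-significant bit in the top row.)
Syndrome s = H · r^T (mod 2), r = 100110111010110:
  s[0] = (101010101010101)·(100110111010110) mod 2 = 1+0+0+0+1+0+1+0+1+0+1+0+1+0+0 mod 2 = 0
  s[1] = (011001100110011)·(100110111010110) mod 2 = 0+0+0+0+0+0+1+0+0+0+1+0+0+1+0 mod 2 = 1
  s[2] = (000111100001111)·(100110111010110) mod 2 = 0+0+0+1+1+0+1+0+0+0+0+0+1+1+0 mod 2 = 1
  s[3] = (000000011111111)·(100110111010110) mod 2 = 0+0+0+0+0+0+0+1+1+0+1+0+1+1+0 mod 2 = 1
Syndrome = 0111
Non-zero syndrome: error at position 14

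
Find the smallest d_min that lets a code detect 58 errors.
Detecting e errors requires d_min ≥ e + 1 = 58 + 1 = 59.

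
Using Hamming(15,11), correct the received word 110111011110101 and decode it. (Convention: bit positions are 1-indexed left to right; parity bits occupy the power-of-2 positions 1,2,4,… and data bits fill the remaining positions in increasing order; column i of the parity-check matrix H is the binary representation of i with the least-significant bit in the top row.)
Syndrome s = H · r^T (mod 2), r = 110111011110101:
  s[0] = (101010101010101)·(110111011110101) mod 2 = 1+0+0+0+1+0+0+0+1+0+1+0+1+0+1 mod 2 = 0
  s[1] = (011001100110011)·(110111011110101) mod 2 = 0+1+0+0+0+1+0+0+0+1+1+0+0+0+1 mod 2 = 1
  s[2] = (000111100001111)·(110111011110101) mod 2 = 0+0+0+1+1+1+0+0+0+0+0+0+1+0+1 mod 2 = 1
  s[3] = (000000011111111)·(110111011110101) mod 2 = 0+0+0+0+0+0+0+1+1+1+1+0+1+0+1 mod 2 = 0
Syndrome = 0110
Column 6 of H equals this syndrome → error at bit 6 (1-indexed).
Flip bit 6: 110111011110101 → 110110011110101
Extract data bits at positions {3,5,6,7,9,10,11,12,13,14,15}: 01001110101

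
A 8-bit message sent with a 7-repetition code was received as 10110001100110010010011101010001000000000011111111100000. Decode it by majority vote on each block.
Split into 7-bit blocks and majority-vote each:
  block 1 = 1011000: 3 ones, 4 zeros → 0
  block 2 = 1100110: 4 ones, 3 zeros → 1
  block 3 = 0100100: 2 ones, 5 zeros → 0
  block 4 = 1110101: 5 ones, 2 zeros → 1
  block 5 = 0001000: 1 ones, 6 zeros → 0
  block 6 = 0000000: 0 ones, 7 zeros → 0
  block 7 = 1111111: 7 ones, 0 zeros → 1
  block 8 = 1100000: 2 ones, 5 zeros → 0
Decoded = 01010010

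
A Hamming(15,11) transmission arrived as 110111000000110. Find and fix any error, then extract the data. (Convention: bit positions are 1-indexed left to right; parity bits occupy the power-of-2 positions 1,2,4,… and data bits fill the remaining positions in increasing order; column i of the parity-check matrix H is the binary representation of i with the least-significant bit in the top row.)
Syndrome s = H · r^T (mod 2), r = 110111000000110:
  s[0] = (101010101010101)·(110111000000110) mod 2 = 1+0+0+0+1+0+0+0+0+0+0+0+1+0+0 mod 2 = 1
  s[1] = (011001100110011)·(110111000000110) mod 2 = 0+1+0+0+0+1+0+0+0+0+0+0+0+1+0 mod 2 = 1
  s[2] = (000111100001111)·(110111000000110) mod 2 = 0+0+0+1+1+1+0+0+0+0+0+0+1+1+0 mod 2 = 1
  s[3] = (000000011111111)·(110111000000110) mod 2 = 0+0+0+0+0+0+0+0+0+0+0+0+1+1+0 mod 2 = 0
Syndrome = 1110
Column 7 of H equals this syndrome → error at bit 7 (1-indexed).
Flip bit 7: 110111000000110 → 110111100000110
Extract data bits at positions {3,5,6,7,9,10,11,12,13,14,15}: 01110000110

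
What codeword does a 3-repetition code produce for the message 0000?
Repeat each bit 3× and concatenate:
0→000  0→000  0→000  0→000
Codeword = 000000000000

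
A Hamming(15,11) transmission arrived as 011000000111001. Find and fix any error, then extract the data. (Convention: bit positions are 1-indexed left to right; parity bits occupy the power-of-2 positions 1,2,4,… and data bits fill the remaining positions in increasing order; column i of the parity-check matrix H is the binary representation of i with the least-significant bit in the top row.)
Syndrome s = H · r^T (mod 2), r = 011000000111001:
  s[0] = (101010101010101)·(011000000111001) mod 2 = 0+0+1+0+0+0+0+0+0+0+1+0+0+0+1 mod 2 = 1
  s[1] = (011001100110011)·(011000000111001) mod 2 = 0+1+1+0+0+0+0+0+0+1+1+0+0+0+1 mod 2 = 1
  s[2] = (000111100001111)·(011000000111001) mod 2 = 0+0+0+0+0+0+0+0+0+0+0+1+0+0+1 mod 2 = 0
  s[3] = (000000011111111)·(011000000111001) mod 2 = 0+0+0+0+0+0+0+0+0+1+1+1+0+0+1 mod 2 = 0
Syndrome = 1100
Column 3 of H equals this syndrome → error at bit 3 (1-indexed).
Flip bit 3: 011000000111001 → 010000000111001
Extract data bits at positions {3,5,6,7,9,10,11,12,13,14,15}: 00000111001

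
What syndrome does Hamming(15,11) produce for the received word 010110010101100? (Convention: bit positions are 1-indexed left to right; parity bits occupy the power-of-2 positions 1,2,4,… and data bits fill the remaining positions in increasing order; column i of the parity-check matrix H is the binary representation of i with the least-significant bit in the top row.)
Syndrome s = H · r^T (mod 2), r = 010110010101100:
  s[0] = (101010101010101)·(010110010101100) mod 2 = 0+0+0+0+1+0+0+0+0+0+0+0+1+0+0 mod 2 = 0
  s[1] = (011001100110011)·(010110010101100) mod 2 = 0+1+0+0+0+0+0+0+0+1+0+0+0+0+0 mod 2 = 0
  s[2] = (000111100001111)·(010110010101100) mod 2 = 0+0+0+1+1+0+0+0+0+0+0+1+1+0+0 mod 2 = 0
  s[3] = (000000011111111)·(010110010101100) mod 2 = 0+0+0+0+0+0+0+1+0+1+0+1+1+0+0 mod 2 = 0
Syndrome = 0000
s = 0: no error detected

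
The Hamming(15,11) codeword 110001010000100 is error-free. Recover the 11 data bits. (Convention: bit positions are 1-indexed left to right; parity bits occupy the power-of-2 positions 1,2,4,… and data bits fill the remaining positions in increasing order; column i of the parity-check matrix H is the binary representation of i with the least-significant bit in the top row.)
Parity bits occupy power-of-2 positions; data bits are at positions {3,5,6,7,9,10,11,12,13,14,15} (1-indexed).
Extract: c[3]=0 c[5]=0 c[6]=1 c[7]=0 c[9]=0 c[10]=0 c[11]=0 c[12]=0 c[13]=1 c[14]=0 c[15]=0
Data = 00100000100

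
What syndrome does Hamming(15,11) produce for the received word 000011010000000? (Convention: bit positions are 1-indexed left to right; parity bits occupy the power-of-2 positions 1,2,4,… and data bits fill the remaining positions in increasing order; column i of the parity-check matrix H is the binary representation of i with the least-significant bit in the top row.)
Syndrome s = H · r^T (mod 2), r = 000011010000000:
  s[0] = (101010101010101)·(000011010000000) mod 2 = 0+0+0+0+1+0+0+0+0+0+0+0+0+0+0 mod 2 = 1
  s[1] = (011001100110011)·(000011010000000) mod 2 = 0+0+0+0+0+1+0+0+0+0+0+0+0+0+0 mod 2 = 1
  s[2] = (000111100001111)·(000011010000000) mod 2 = 0+0+0+0+1+1+0+0+0+0+0+0+0+0+0 mod 2 = 0
  s[3] = (000000011111111)·(000011010000000) mod 2 = 0+0+0+0+0+0+0+1+0+0+0+0+0+0+0 mod 2 = 1
Syndrome = 1101
Non-zero syndrome: error at position 11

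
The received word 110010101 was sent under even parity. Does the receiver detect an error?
Sum of received bits: 1+1+0+0+1+0+1+0+1 = 5; 5 mod 2 = 1. Result is 1 ≠ 0 → error detected.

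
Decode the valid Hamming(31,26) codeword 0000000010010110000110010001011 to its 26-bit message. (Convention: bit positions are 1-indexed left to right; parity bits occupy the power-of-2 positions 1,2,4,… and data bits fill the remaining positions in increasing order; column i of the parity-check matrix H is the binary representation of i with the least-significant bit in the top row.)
Parity bits occupy power-of-2 positions; data bits are at positions {3,5,6,7,9,10,11,12,13,14,15,17,18,19,20,21,22,23,24,25,26,27,28,29,30,31} (1-indexed).
Extract: c[3]=0 c[5]=0 c[6]=0 c[7]=0 c[9]=1 c[10]=0 c[11]=0 c[12]=1 c[13]=0 c[14]=1 c[15]=1 c[17]=0 c[18]=0 c[19]=0 c[20]=1 c[21]=1 c[22]=0 c[23]=0 c[24]=1 c[25]=0 c[26]=0 c[27]=0 c[28]=1 c[29]=0 c[30]=1 c[31]=1
Data = 00001001011000110010001011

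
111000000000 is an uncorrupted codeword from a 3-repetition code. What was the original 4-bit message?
Split into 3-bit blocks: 111 000 000 000
Data = 1000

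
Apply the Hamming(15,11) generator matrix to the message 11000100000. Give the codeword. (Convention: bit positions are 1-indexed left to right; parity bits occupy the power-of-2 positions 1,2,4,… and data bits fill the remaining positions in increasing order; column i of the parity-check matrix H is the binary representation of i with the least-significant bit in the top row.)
Codeword c = d · G (mod 2), d = 11000100000:
  c[0] = d·G[:,0] = (11000100000)·(11011010101) mod 2 = 1+1+0+0+0+0+0+0+0+0+0 mod 2 = 0
  c[1] = d·G[:,1] = (11000100000)·(10110110011) mod 2 = 1+0+0+0+0+1+0+0+0+0+0 mod 2 = 0
  c[2] = d·G[:,2] = (11000100000)·(10000000000) mod 2 = 1+0+0+0+0+0+0+0+0+0+0 mod 2 = 1
  c[3] = d·G[:,3] = (11000100000)·(01110001111) mod 2 = 0+1+0+0+0+0+0+0+0+0+0 mod 2 = 1
  c[4] = d·G[:,4] = (11000100000)·(01000000000) mod 2 = 0+1+0+0+0+0+0+0+0+0+0 mod 2 = 1
  c[5] = d·G[:,5] = (11000100000)·(00100000000) mod 2 = 0+0+0+0+0+0+0+0+0+0+0 mod 2 = 0
  c[6] = d·G[:,6] = (11000100000)·(00010000000) mod 2 = 0+0+0+0+0+0+0+0+0+0+0 mod 2 = 0
  c[7] = d·G[:,7] = (11000100000)·(00001111111) mod 2 = 0+0+0+0+0+1+0+0+0+0+0 mod 2 = 1
  c[8] = d·G[:,8] = (11000100000)·(00001000000) mod 2 = 0+0+0+0+0+0+0+0+0+0+0 mod 2 = 0
  c[9] = d·G[:,9] = (11000100000)·(00000100000) mod 2 = 0+0+0+0+0+1+0+0+0+0+0 mod 2 = 1
  c[10] = d·G[:,10] = (11000100000)·(00000010000) mod 2 = 0+0+0+0+0+0+0+0+0+0+0 mod 2 = 0
  c[11] = d·G[:,11] = (11000100000)·(00000001000) mod 2 = 0+0+0+0+0+0+0+0+0+0+0 mod 2 = 0
  c[12] = d·G[:,12] = (11000100000)·(00000000100) mod 2 = 0+0+0+0+0+0+0+0+0+0+0 mod 2 = 0
  c[13] = d·G[:,13] = (11000100000)·(00000000010) mod 2 = 0+0+0+0+0+0+0+0+0+0+0 mod 2 = 0
  c[14] = d·G[:,14] = (11000100000)·(00000000001) mod 2 = 0+0+0+0+0+0+0+0+0+0+0 mod 2 = 0
Codeword = 001110010100000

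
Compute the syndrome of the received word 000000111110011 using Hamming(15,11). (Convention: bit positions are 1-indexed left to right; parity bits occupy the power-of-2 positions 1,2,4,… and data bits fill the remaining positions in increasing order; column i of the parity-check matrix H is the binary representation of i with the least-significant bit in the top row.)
Syndrome s = H · r^T (mod 2), r = 000000111110011:
  s[0] = (101010101010101)·(000000111110011) mod 2 = 0+0+0+0+0+0+1+0+1+0+1+0+0+0+1 mod 2 = 0
  s[1] = (011001100110011)·(000000111110011) mod 2 = 0+0+0+0+0+0+1+0+0+1+1+0+0+1+1 mod 2 = 1
  s[2] = (000111100001111)·(000000111110011) mod 2 = 0+0+0+0+0+0+1+0+0+0+0+0+0+1+1 mod 2 = 1
  s[3] = (000000011111111)·(000000111110011) mod 2 = 0+0+0+0+0+0+0+1+1+1+1+0+0+1+1 mod 2 = 0
Syndrome = 0110
Non-zero syndrome: error at position 6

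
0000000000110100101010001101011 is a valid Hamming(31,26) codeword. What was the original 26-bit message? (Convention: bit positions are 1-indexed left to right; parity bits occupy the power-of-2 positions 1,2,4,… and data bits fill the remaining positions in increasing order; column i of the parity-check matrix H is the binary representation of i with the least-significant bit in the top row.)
Parity bits occupy power-of-2 positions; data bits are at positions {3,5,6,7,9,10,11,12,13,14,15,17,18,19,20,21,22,23,24,25,26,27,28,29,30,31} (1-indexed).
Extract: c[3]=0 c[5]=0 c[6]=0 c[7]=0 c[9]=0 c[10]=0 c[11]=1 c[12]=1 c[13]=0 c[14]=1 c[15]=0 c[17]=1 c[18]=0 c[19]=1 c[20]=0 c[21]=1 c[22]=0 c[23]=0 c[24]=0 c[25]=1 c[26]=1 c[27]=0 c[28]=1 c[29]=0 c[30]=1 c[31]=1
Data = 00000011010101010001101011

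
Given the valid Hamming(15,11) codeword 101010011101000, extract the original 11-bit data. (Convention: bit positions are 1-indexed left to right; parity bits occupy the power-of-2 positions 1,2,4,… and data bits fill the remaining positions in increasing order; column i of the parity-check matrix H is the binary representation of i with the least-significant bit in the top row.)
Parity bits occupy power-of-2 positions; data bits are at positions {3,5,6,7,9,10,11,12,13,14,15} (1-indexed).
Extract: c[3]=1 c[5]=1 c[6]=0 c[7]=0 c[9]=1 c[10]=1 c[11]=0 c[12]=1 c[13]=0 c[14]=0 c[15]=0
Data = 11001101000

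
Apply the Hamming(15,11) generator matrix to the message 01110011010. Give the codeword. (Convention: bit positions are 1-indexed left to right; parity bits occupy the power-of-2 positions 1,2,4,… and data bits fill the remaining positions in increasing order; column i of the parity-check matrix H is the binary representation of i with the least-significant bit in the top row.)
Codeword c = d · G (mod 2), d = 01110011010:
  c[0] = d·G[:,0] = (01110011010)·(11011010101) mod 2 = 0+1+0+1+0+0+1+0+0+0+0 mod 2 = 1
  c[1] = d·G[:,1] = (01110011010)·(10110110011) mod 2 = 0+0+1+1+0+0+1+0+0+1+0 mod 2 = 0
  c[2] = d·G[:,2] = (01110011010)·(10000000000) mod 2 = 0+0+0+0+0+0+0+0+0+0+0 mod 2 = 0
  c[3] = d·G[:,3] = (01110011010)·(01110001111) mod 2 = 0+1+1+1+0+0+0+1+0+1+0 mod 2 = 1
  c[4] = d·G[:,4] = (01110011010)·(01000000000) mod 2 = 0+1+0+0+0+0+0+0+0+0+0 mod 2 = 1
  c[5] = d·G[:,5] = (01110011010)·(00100000000) mod 2 = 0+0+1+0+0+0+0+0+0+0+0 mod 2 = 1
  c[6] = d·G[:,6] = (01110011010)·(00010000000) mod 2 = 0+0+0+1+0+0+0+0+0+0+0 mod 2 = 1
  c[7] = d·G[:,7] = (01110011010)·(00001111111) mod 2 = 0+0+0+0+0+0+1+1+0+1+0 mod 2 = 1
  c[8] = d·G[:,8] = (01110011010)·(00001000000) mod 2 = 0+0+0+0+0+0+0+0+0+0+0 mod 2 = 0
  c[9] = d·G[:,9] = (01110011010)·(00000100000) mod 2 = 0+0+0+0+0+0+0+0+0+0+0 mod 2 = 0
  c[10] = d·G[:,10] = (01110011010)·(00000010000) mod 2 = 0+0+0+0+0+0+1+0+0+0+0 mod 2 = 1
  c[11] = d·G[:,11] = (01110011010)·(00000001000) mod 2 = 0+0+0+0+0+0+0+1+0+0+0 mod 2 = 1
  c[12] = d·G[:,12] = (01110011010)·(00000000100) mod 2 = 0+0+0+0+0+0+0+0+0+0+0 mod 2 = 0
  c[13] = d·G[:,13] = (01110011010)·(00000000010) mod 2 = 0+0+0+0+0+0+0+0+0+1+0 mod 2 = 1
  c[14] = d·G[:,14] = (01110011010)·(00000000001) mod 2 = 0+0+0+0+0+0+0+0+0+0+0 mod 2 = 0
Codeword = 100111110011010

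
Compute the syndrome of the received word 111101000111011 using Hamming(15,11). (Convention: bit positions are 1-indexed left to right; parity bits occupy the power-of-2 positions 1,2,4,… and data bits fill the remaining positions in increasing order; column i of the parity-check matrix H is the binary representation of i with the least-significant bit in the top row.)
Syndrome s = H · r^T (mod 2), r = 111101000111011:
  s[0] = (101010101010101)·(111101000111011) mod 2 = 1+0+1+0+0+0+0+0+0+0+1+0+0+0+1 mod 2 = 0
  s[1] = (011001100110011)·(111101000111011) mod 2 = 0+1+1+0+0+1+0+0+0+1+1+0+0+1+1 mod 2 = 1
  s[2] = (000111100001111)·(111101000111011) mod 2 = 0+0+0+1+0+1+0+0+0+0+0+1+0+1+1 mod 2 = 1
  s[3] = (000000011111111)·(111101000111011) mod 2 = 0+0+0+0+0+0+0+0+0+1+1+1+0+1+1 mod 2 = 1
Syndrome = 0111
Non-zero syndrome: error at position 14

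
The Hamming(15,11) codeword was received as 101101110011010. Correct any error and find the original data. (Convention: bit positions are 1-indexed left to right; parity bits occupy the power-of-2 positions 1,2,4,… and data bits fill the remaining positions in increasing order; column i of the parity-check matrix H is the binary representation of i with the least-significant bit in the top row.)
Syndrome s = H · r^T (mod 2), r = 101101110011010:
  s[0] = (101010101010101)·(101101110011010) mod 2 = 1+0+1+0+0+0+1+0+0+0+1+0+0+0+0 mod 2 = 0
  s[1] = (011001100110011)·(101101110011010) mod 2 = 0+0+1+0+0+1+1+0+0+0+1+0+0+1+0 mod 2 = 1
  s[2] = (000111100001111)·(101101110011010) mod 2 = 0+0+0+1+0+1+1+0+0+0+0+1+0+1+0 mod 2 = 1
  s[3] = (000000011111111)·(101101110011010) mod 2 = 0+0+0+0+0+0+0+1+0+0+1+1+0+1+0 mod 2 = 0
Syndrome = 0110
Column 6 of H equals this syndrome → error at bit 6 (1-indexed).
Flip bit 6: 101101110011010 → 101100110011010
Extract data bits at positions {3,5,6,7,9,10,11,12,13,14,15}: 10010011010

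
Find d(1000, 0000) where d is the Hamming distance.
XOR = 1000, count of 1s = 1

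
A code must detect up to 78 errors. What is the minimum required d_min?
Detecting e errors requires d_min ≥ e + 1 = 78 + 1 = 79.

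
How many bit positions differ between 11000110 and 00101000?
XOR = 11101110, count of 1s = 6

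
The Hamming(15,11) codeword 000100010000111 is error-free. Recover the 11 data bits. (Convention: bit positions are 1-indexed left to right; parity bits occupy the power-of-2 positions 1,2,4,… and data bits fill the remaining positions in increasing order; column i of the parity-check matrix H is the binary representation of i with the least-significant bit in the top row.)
Parity bits occupy power-of-2 positions; data bits are at positions {3,5,6,7,9,10,11,12,13,14,15} (1-indexed).
Extract: c[3]=0 c[5]=0 c[6]=0 c[7]=0 c[9]=0 c[10]=0 c[11]=0 c[12]=0 c[13]=1 c[14]=1 c[15]=1
Data = 00000000111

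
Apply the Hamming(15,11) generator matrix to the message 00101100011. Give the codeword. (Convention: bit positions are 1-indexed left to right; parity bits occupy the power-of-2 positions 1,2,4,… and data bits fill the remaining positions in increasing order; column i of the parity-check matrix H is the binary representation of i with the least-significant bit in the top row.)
Codeword c = d · G (mod 2), d = 00101100011:
  c[0] = d·G[:,0] = (00101100011)·(11011010101) mod 2 = 0+0+0+0+1+0+0+0+0+0+1 mod 2 = 0
  c[1] = d·G[:,1] = (00101100011)·(10110110011) mod 2 = 0+0+1+0+0+1+0+0+0+1+1 mod 2 = 0
  c[2] = d·G[:,2] = (00101100011)·(10000000000) mod 2 = 0+0+0+0+0+0+0+0+0+0+0 mod 2 = 0
  c[3] = d·G[:,3] = (00101100011)·(01110001111) mod 2 = 0+0+1+0+0+0+0+0+0+1+1 mod 2 = 1
  c[4] = d·G[:,4] = (00101100011)·(01000000000) mod 2 = 0+0+0+0+0+0+0+0+0+0+0 mod 2 = 0
  c[5] = d·G[:,5] = (00101100011)·(00100000000) mod 2 = 0+0+1+0+0+0+0+0+0+0+0 mod 2 = 1
  c[6] = d·G[:,6] = (00101100011)·(00010000000) mod 2 = 0+0+0+0+0+0+0+0+0+0+0 mod 2 = 0
  c[7] = d·G[:,7] = (00101100011)·(00001111111) mod 2 = 0+0+0+0+1+1+0+0+0+1+1 mod 2 = 0
  c[8] = d·G[:,8] = (00101100011)·(00001000000) mod 2 = 0+0+0+0+1+0+0+0+0+0+0 mod 2 = 1
  c[9] = d·G[:,9] = (00101100011)·(00000100000) mod 2 = 0+0+0+0+0+1+0+0+0+0+0 mod 2 = 1
  c[10] = d·G[:,10] = (00101100011)·(00000010000) mod 2 = 0+0+0+0+0+0+0+0+0+0+0 mod 2 = 0
  c[11] = d·G[:,11] = (00101100011)·(00000001000) mod 2 = 0+0+0+0+0+0+0+0+0+0+0 mod 2 = 0
  c[12] = d·G[:,12] = (00101100011)·(00000000100) mod 2 = 0+0+0+0+0+0+0+0+0+0+0 mod 2 = 0
  c[13] = d·G[:,13] = (00101100011)·(00000000010) mod 2 = 0+0+0+0+0+0+0+0+0+1+0 mod 2 = 1
  c[14] = d·G[:,14] = (00101100011)·(00000000001) mod 2 = 0+0+0+0+0+0+0+0+0+0+1 mod 2 = 1
Codeword = 000101001100011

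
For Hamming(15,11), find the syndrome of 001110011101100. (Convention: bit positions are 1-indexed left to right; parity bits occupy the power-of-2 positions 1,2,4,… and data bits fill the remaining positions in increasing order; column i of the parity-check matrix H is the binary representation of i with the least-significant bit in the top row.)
Syndrome s = H · r^T (mod 2), r = 001110011101100:
  s[0] = (101010101010101)·(001110011101100) mod 2 = 0+0+1+0+1+0+0+0+1+0+0+0+1+0+0 mod 2 = 0
  s[1] = (011001100110011)·(001110011101100) mod 2 = 0+0+1+0+0+0+0+0+0+1+0+0+0+0+0 mod 2 = 0
  s[2] = (000111100001111)·(001110011101100) mod 2 = 0+0+0+1+1+0+0+0+0+0+0+1+1+0+0 mod 2 = 0
  s[3] = (000000011111111)·(001110011101100) mod 2 = 0+0+0+0+0+0+0+1+1+1+0+1+1+0+0 mod 2 = 1
Syndrome = 0001
Non-zero syndrome: error at position 8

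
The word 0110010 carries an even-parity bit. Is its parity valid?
Sum of all bits: 0+1+1+0+0+1+0 = 3; 3 mod 2 = 1. Result is 1 → parity error detected.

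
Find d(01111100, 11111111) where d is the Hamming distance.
XOR = 10000011, count of 1s = 3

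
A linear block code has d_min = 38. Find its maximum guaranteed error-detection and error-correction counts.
(a) Detection requires d_min ≥ e+1, so e ≤ d_min − 1 = 37.
(b) Correction requires d_min ≥ 2t+1, so t ≤ ⌊(d_min − 1)/2⌋ = ⌊37/2⌋ = 18.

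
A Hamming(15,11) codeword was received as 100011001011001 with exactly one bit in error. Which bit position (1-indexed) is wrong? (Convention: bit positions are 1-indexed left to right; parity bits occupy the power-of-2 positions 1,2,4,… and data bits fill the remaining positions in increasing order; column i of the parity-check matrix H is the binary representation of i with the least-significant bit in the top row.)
Syndrome s = H · r^T (mod 2), r = 100011001011001:
  s[0] = (101010101010101)·(100011001011001) mod 2 = 1+0+0+0+1+0+0+0+1+0+1+0+0+0+1 mod 2 = 1
  s[1] = (011001100110011)·(100011001011001) mod 2 = 0+0+0+0+0+1+0+0+0+0+1+0+0+0+1 mod 2 = 1
  s[2] = (000111100001111)·(100011001011001) mod 2 = 0+0+0+0+1+1+0+0+0+0+0+1+0+0+1 mod 2 = 0
  s[3] = (000000011111111)·(100011001011001) mod 2 = 0+0+0+0+0+0+0+0+1+0+1+1+0+0+1 mod 2 = 0
Syndrome = 1100
Column i of H is the binary representation of i, so the syndrome is the binary index of the flipped bit.
Read s = 1100 with s[0] as LSB: 1·2^0 + 1·2^1 + 0·2^2 + 0·2^3 = 3.
Error is at bit position 3.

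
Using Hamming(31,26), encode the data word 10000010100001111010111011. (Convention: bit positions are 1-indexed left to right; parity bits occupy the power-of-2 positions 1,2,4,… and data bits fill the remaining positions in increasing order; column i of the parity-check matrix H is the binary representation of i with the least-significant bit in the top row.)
Codeword c = d · G (mod 2), d = 10000010100001111010111011:
  c[0] = d·G[:,0] = (10000010100001111010111011)·(11011010101101010101010101) mod 2 = 1+0+0+0+0+0+1+0+1+0+0+0+0+1+0+1+0+0+0+0+0+1+0+0+0+1 mod 2 = 1
  c[1] = d·G[:,1] = (10000010100001111010111011)·(10110110011011001100110011) mod 2 = 1+0+0+0+0+0+1+0+0+0+0+0+0+1+0+0+1+0+0+0+1+1+0+0+1+1 mod 2 = 0
  c[2] = d·G[:,2] = (10000010100001111010111011)·(10000000000000000000000000) mod 2 = 1+0+0+0+0+0+0+0+0+0+0+0+0+0+0+0+0+0+0+0+0+0+0+0+0+0 mod 2 = 1
  c[3] = d·G[:,3] = (10000010100001111010111011)·(01110001111000111100001111) mod 2 = 0+0+0+0+0+0+0+0+1+0+0+0+0+0+1+1+1+0+0+0+0+0+1+0+1+1 mod 2 = 1
  c[4] = d·G[:,4] = (10000010100001111010111011)·(01000000000000000000000000) mod 2 = 0+0+0+0+0+0+0+0+0+0+0+0+0+0+0+0+0+0+0+0+0+0+0+0+0+0 mod 2 = 0
  c[5] = d·G[:,5] = (10000010100001111010111011)·(00100000000000000000000000) mod 2 = 0+0+0+0+0+0+0+0+0+0+0+0+0+0+0+0+0+0+0+0+0+0+0+0+0+0 mod 2 = 0
  c[6] = d·G[:,6] = (10000010100001111010111011)·(00010000000000000000000000) mod 2 = 0+0+0+0+0+0+0+0+0+0+0+0+0+0+0+0+0+0+0+0+0+0+0+0+0+0 mod 2 = 0
  c[7] = d·G[:,7] = (10000010100001111010111011)·(00001111111000000011111111) mod 2 = 0+0+0+0+0+0+1+0+1+0+0+0+0+0+0+0+0+0+1+0+1+1+1+0+1+1 mod 2 = 0
  c[8] = d·G[:,8] = (10000010100001111010111011)·(00001000000000000000000000) mod 2 = 0+0+0+0+0+0+0+0+0+0+0+0+0+0+0+0+0+0+0+0+0+0+0+0+0+0 mod 2 = 0
  c[9] = d·G[:,9] = (10000010100001111010111011)·(00000100000000000000000000) mod 2 = 0+0+0+0+0+0+0+0+0+0+0+0+0+0+0+0+0+0+0+0+0+0+0+0+0+0 mod 2 = 0
  c[10] = d·G[:,10] = (10000010100001111010111011)·(00000010000000000000000000) mod 2 = 0+0+0+0+0+0+1+0+0+0+0+0+0+0+0+0+0+0+0+0+0+0+0+0+0+0 mod 2 = 1
  c[11] = d·G[:,11] = (10000010100001111010111011)·(00000001000000000000000000) mod 2 = 0+0+0+0+0+0+0+0+0+0+0+0+0+0+0+0+0+0+0+0+0+0+0+0+0+0 mod 2 = 0
  c[12] = d·G[:,12] = (10000010100001111010111011)·(00000000100000000000000000) mod 2 = 0+0+0+0+0+0+0+0+1+0+0+0+0+0+0+0+0+0+0+0+0+0+0+0+0+0 mod 2 = 1
  c[13] = d·G[:,13] = (10000010100001111010111011)·(00000000010000000000000000) mod 2 = 0+0+0+0+0+0+0+0+0+0+0+0+0+0+0+0+0+0+0+0+0+0+0+0+0+0 mod 2 = 0
  c[14] = d·G[:,14] = (10000010100001111010111011)·(00000000001000000000000000) mod 2 = 0+0+0+0+0+0+0+0+0+0+0+0+0+0+0+0+0+0+0+0+0+0+0+0+0+0 mod 2 = 0
  c[15] = d·G[:,15] = (10000010100001111010111011)·(00000000000111111111111111) mod 2 = 0+0+0+0+0+0+0+0+0+0+0+0+0+1+1+1+1+0+1+0+1+1+1+0+1+1 mod 2 = 0
  c[16] = d·G[:,16] = (10000010100001111010111011)·(00000000000100000000000000) mod 2 = 0+0+0+0+0+0+0+0+0+0+0+0+0+0+0+0+0+0+0+0+0+0+0+0+0+0 mod 2 = 0
  c[17] = d·G[:,17] = (10000010100001111010111011)·(00000000000010000000000000) mod 2 = 0+0+0+0+0+0+0+0+0+0+0+0+0+0+0+0+0+0+0+0+0+0+0+0+0+0 mod 2 = 0
  c[18] = d·G[:,18] = (10000010100001111010111011)·(00000000000001000000000000) mod 2 = 0+0+0+0+0+0+0+0+0+0+0+0+0+1+0+0+0+0+0+0+0+0+0+0+0+0 mod 2 = 1
  c[19] = d·G[:,19] = (10000010100001111010111011)·(00000000000000100000000000) mod 2 = 0+0+0+0+0+0+0+0+0+0+0+0+0+0+1+0+0+0+0+0+0+0+0+0+0+0 mod 2 = 1
  c[20] = d·G[:,20] = (10000010100001111010111011)·(00000000000000010000000000) mod 2 = 0+0+0+0+0+0+0+0+0+0+0+0+0+0+0+1+0+0+0+0+0+0+0+0+0+0 mod 2 = 1
  c[21] = d·G[:,21] = (10000010100001111010111011)·(00000000000000001000000000) mod 2 = 0+0+0+0+0+0+0+0+0+0+0+0+0+0+0+0+1+0+0+0+0+0+0+0+0+0 mod 2 = 1
  c[22] = d·G[:,22] = (10000010100001111010111011)·(00000000000000000100000000) mod 2 = 0+0+0+0+0+0+0+0+0+0+0+0+0+0+0+0+0+0+0+0+0+0+0+0+0+0 mod 2 = 0
  c[23] = d·G[:,23] = (10000010100001111010111011)·(00000000000000000010000000) mod 2 = 0+0+0+0+0+0+0+0+0+0+0+0+0+0+0+0+0+0+1+0+0+0+0+0+0+0 mod 2 = 1
  c[24] = d·G[:,24] = (10000010100001111010111011)·(00000000000000000001000000) mod 2 = 0+0+0+0+0+0+0+0+0+0+0+0+0+0+0+0+0+0+0+0+0+0+0+0+0+0 mod 2 = 0
  c[25] = d·G[:,25] = (10000010100001111010111011)·(00000000000000000000100000) mod 2 = 0+0+0+0+0+0+0+0+0+0+0+0+0+0+0+0+0+0+0+0+1+0+0+0+0+0 mod 2 = 1
  c[26] = d·G[:,26] = (10000010100001111010111011)·(00000000000000000000010000) mod 2 = 0+0+0+0+0+0+0+0+0+0+0+0+0+0+0+0+0+0+0+0+0+1+0+0+0+0 mod 2 = 1
  c[27] = d·G[:,27] = (10000010100001111010111011)·(00000000000000000000001000) mod 2 = 0+0+0+0+0+0+0+0+0+0+0+0+0+0+0+0+0+0+0+0+0+0+1+0+0+0 mod 2 = 1
  c[28] = d·G[:,28] = (10000010100001111010111011)·(00000000000000000000000100) mod 2 = 0+0+0+0+0+0+0+0+0+0+0+0+0+0+0+0+0+0+0+0+0+0+0+0+0+0 mod 2 = 0
  c[29] = d·G[:,29] = (10000010100001111010111011)·(00000000000000000000000010) mod 2 = 0+0+0+0+0+0+0+0+0+0+0+0+0+0+0+0+0+0+0+0+0+0+0+0+1+0 mod 2 = 1
  c[30] = d·G[:,30] = (10000010100001111010111011)·(00000000000000000000000001) mod 2 = 0+0+0+0+0+0+0+0+0+0+0+0+0+0+0+0+0+0+0+0+0+0+0+0+0+1 mod 2 = 1
Codeword = 1011000000101000001111010111011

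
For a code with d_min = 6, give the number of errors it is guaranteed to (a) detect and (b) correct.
(a) Detection requires d_min ≥ e+1, so e ≤ d_min − 1 = 5.
(b) Correction requires d_min ≥ 2t+1, so t ≤ ⌊(d_min − 1)/2⌋ = ⌊5/2⌋ = 2.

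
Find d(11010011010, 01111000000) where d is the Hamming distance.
XOR = 10101011010, count of 1s = 6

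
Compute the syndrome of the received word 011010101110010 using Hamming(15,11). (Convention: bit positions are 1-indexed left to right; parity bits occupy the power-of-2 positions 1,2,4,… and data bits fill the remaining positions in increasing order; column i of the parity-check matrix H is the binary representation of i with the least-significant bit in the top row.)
Syndrome s = H · r^T (mod 2), r = 011010101110010:
  s[0] = (101010101010101)·(011010101110010) mod 2 = 0+0+1+0+1+0+1+0+1+0+1+0+0+0+0 mod 2 = 1
  s[1] = (011001100110011)·(011010101110010) mod 2 = 0+1+1+0+0+0+1+0+0+1+1+0+0+1+0 mod 2 = 0
  s[2] = (000111100001111)·(011010101110010) mod 2 = 0+0+0+0+1+0+1+0+0+0+0+0+0+1+0 mod 2 = 1
  s[3] = (000000011111111)·(011010101110010) mod 2 = 0+0+0+0+0+0+0+0+1+1+1+0+0+1+0 mod 2 = 0
Syndrome = 1010
Non-zero syndrome: error at position 5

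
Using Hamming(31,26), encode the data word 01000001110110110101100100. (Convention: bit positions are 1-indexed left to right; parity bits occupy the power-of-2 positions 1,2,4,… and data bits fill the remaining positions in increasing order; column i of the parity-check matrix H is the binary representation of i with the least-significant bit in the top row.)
Codeword c = d · G (mod 2), d = 01000001110110110101100100:
  c[0] = d·G[:,0] = (01000001110110110101100100)·(11011010101101010101010101) mod 2 = 0+1+0+0+0+0+0+0+1+0+0+1+0+0+0+1+0+1+0+1+0+0+0+1+0+0 mod 2 = 1
  c[1] = d·G[:,1] = (01000001110110110101100100)·(10110110011011001100110011) mod 2 = 0+0+0+0+0+0+0+0+0+1+0+0+1+0+0+0+0+1+0+0+1+0+0+0+0+0 mod 2 = 0
  c[2] = d·G[:,2] = (01000001110110110101100100)·(10000000000000000000000000) mod 2 = 0+0+0+0+0+0+0+0+0+0+0+0+0+0+0+0+0+0+0+0+0+0+0+0+0+0 mod 2 = 0
  c[3] = d·G[:,3] = (01000001110110110101100100)·(01110001111000111100001111) mod 2 = 0+1+0+0+0+0+0+1+1+1+0+0+0+0+1+1+0+1+0+0+0+0+0+1+0+0 mod 2 = 0
  c[4] = d·G[:,4] = (01000001110110110101100100)·(01000000000000000000000000) mod 2 = 0+1+0+0+0+0+0+0+0+0+0+0+0+0+0+0+0+0+0+0+0+0+0+0+0+0 mod 2 = 1
  c[5] = d·G[:,5] = (01000001110110110101100100)·(00100000000000000000000000) mod 2 = 0+0+0+0+0+0+0+0+0+0+0+0+0+0+0+0+0+0+0+0+0+0+0+0+0+0 mod 2 = 0
  c[6] = d·G[:,6] = (01000001110110110101100100)·(00010000000000000000000000) mod 2 = 0+0+0+0+0+0+0+0+0+0+0+0+0+0+0+0+0+0+0+0+0+0+0+0+0+0 mod 2 = 0
  c[7] = d·G[:,7] = (01000001110110110101100100)·(00001111111000000011111111) mod 2 = 0+0+0+0+0+0+0+1+1+1+0+0+0+0+0+0+0+0+0+1+1+0+0+1+0+0 mod 2 = 0
  c[8] = d·G[:,8] = (01000001110110110101100100)·(00001000000000000000000000) mod 2 = 0+0+0+0+0+0+0+0+0+0+0+0+0+0+0+0+0+0+0+0+0+0+0+0+0+0 mod 2 = 0
  c[9] = d·G[:,9] = (01000001110110110101100100)·(00000100000000000000000000) mod 2 = 0+0+0+0+0+0+0+0+0+0+0+0+0+0+0+0+0+0+0+0+0+0+0+0+0+0 mod 2 = 0
  c[10] = d·G[:,10] = (01000001110110110101100100)·(00000010000000000000000000) mod 2 = 0+0+0+0+0+0+0+0+0+0+0+0+0+0+0+0+0+0+0+0+0+0+0+0+0+0 mod 2 = 0
  c[11] = d·G[:,11] = (01000001110110110101100100)·(00000001000000000000000000) mod 2 = 0+0+0+0+0+0+0+1+0+0+0+0+0+0+0+0+0+0+0+0+0+0+0+0+0+0 mod 2 = 1
  c[12] = d·G[:,12] = (01000001110110110101100100)·(00000000100000000000000000) mod 2 = 0+0+0+0+0+0+0+0+1+0+0+0+0+0+0+0+0+0+0+0+0+0+0+0+0+0 mod 2 = 1
  c[13] = d·G[:,13] = (01000001110110110101100100)·(00000000010000000000000000) mod 2 = 0+0+0+0+0+0+0+0+0+1+0+0+0+0+0+0+0+0+0+0+0+0+0+0+0+0 mod 2 = 1
  c[14] = d·G[:,14] = (01000001110110110101100100)·(00000000001000000000000000) mod 2 = 0+0+0+0+0+0+0+0+0+0+0+0+0+0+0+0+0+0+0+0+0+0+0+0+0+0 mod 2 = 0
  c[15] = d·G[:,15] = (01000001110110110101100100)·(00000000000111111111111111) mod 2 = 0+0+0+0+0+0+0+0+0+0+0+1+1+0+1+1+0+1+0+1+1+0+0+1+0+0 mod 2 = 0
  c[16] = d·G[:,16] = (01000001110110110101100100)·(00000000000100000000000000) mod 2 = 0+0+0+0+0+0+0+0+0+0+0+1+0+0+0+0+0+0+0+0+0+0+0+0+0+0 mod 2 = 1
  c[17] = d·G[:,17] = (01000001110110110101100100)·(00000000000010000000000000) mod 2 = 0+0+0+0+0+0+0+0+0+0+0+0+1+0+0+0+0+0+0+0+0+0+0+0+0+0 mod 2 = 1
  c[18] = d·G[:,18] = (01000001110110110101100100)·(00000000000001000000000000) mod 2 = 0+0+0+0+0+0+0+0+0+0+0+0+0+0+0+0+0+0+0+0+0+0+0+0+0+0 mod 2 = 0
  c[19] = d·G[:,19] = (01000001110110110101100100)·(00000000000000100000000000) mod 2 = 0+0+0+0+0+0+0+0+0+0+0+0+0+0+1+0+0+0+0+0+0+0+0+0+0+0 mod 2 = 1
  c[20] = d·G[:,20] = (01000001110110110101100100)·(00000000000000010000000000) mod 2 = 0+0+0+0+0+0+0+0+0+0+0+0+0+0+0+1+0+0+0+0+0+0+0+0+0+0 mod 2 = 1
  c[21] = d·G[:,21] = (01000001110110110101100100)·(00000000000000001000000000) mod 2 = 0+0+0+0+0+0+0+0+0+0+0+0+0+0+0+0+0+0+0+0+0+0+0+0+0+0 mod 2 = 0
  c[22] = d·G[:,22] = (01000001110110110101100100)·(00000000000000000100000000) mod 2 = 0+0+0+0+0+0+0+0+0+0+0+0+0+0+0+0+0+1+0+0+0+0+0+0+0+0 mod 2 = 1
  c[23] = d·G[:,23] = (01000001110110110101100100)·(00000000000000000010000000) mod 2 = 0+0+0+0+0+0+0+0+0+0+0+0+0+0+0+0+0+0+0+0+0+0+0+0+0+0 mod 2 = 0
  c[24] = d·G[:,24] = (01000001110110110101100100)·(00000000000000000001000000) mod 2 = 0+0+0+0+0+0+0+0+0+0+0+0+0+0+0+0+0+0+0+1+0+0+0+0+0+0 mod 2 = 1
  c[25] = d·G[:,25] = (01000001110110110101100100)·(00000000000000000000100000) mod 2 = 0+0+0+0+0+0+0+0+0+0+0+0+0+0+0+0+0+0+0+0+1+0+0+0+0+0 mod 2 = 1
  c[26] = d·G[:,26] = (01000001110110110101100100)·(00000000000000000000010000) mod 2 = 0+0+0+0+0+0+0+0+0+0+0+0+0+0+0+0+0+0+0+0+0+0+0+0+0+0 mod 2 = 0
  c[27] = d·G[:,27] = (01000001110110110101100100)·(00000000000000000000001000) mod 2 = 0+0+0+0+0+0+0+0+0+0+0+0+0+0+0+0+0+0+0+0+0+0+0+0+0+0 mod 2 = 0
  c[28] = d·G[:,28] = (01000001110110110101100100)·(00000000000000000000000100) mod 2 = 0+0+0+0+0+0+0+0+0+0+0+0+0+0+0+0+0+0+0+0+0+0+0+1+0+0 mod 2 = 1
  c[29] = d·G[:,29] = (01000001110110110101100100)·(00000000000000000000000010) mod 2 = 0+0+0+0+0+0+0+0+0+0+0+0+0+0+0+0+0+0+0+0+0+0+0+0+0+0 mod 2 = 0
  c[30] = d·G[:,30] = (01000001110110110101100100)·(00000000000000000000000001) mod 2 = 0+0+0+0+0+0+0+0+0+0+0+0+0+0+0+0+0+0+0+0+0+0+0+0+0+0 mod 2 = 0
Codeword = 1000100000011100110110101100100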